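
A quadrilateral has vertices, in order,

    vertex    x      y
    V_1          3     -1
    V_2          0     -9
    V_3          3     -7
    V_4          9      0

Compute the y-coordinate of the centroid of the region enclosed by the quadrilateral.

-11/3

Apply Gauss's area formula. First the cross-terms c_i = x_i·y_{i+1} − x_{i+1}·y_i:
  -27, 27, 63, -9  ⇒  2A = 54, A = 27.
Then Σ (y_i + y_{i+1})·c_i = -594, so ȳ = -594 / (6·27) = -11/3.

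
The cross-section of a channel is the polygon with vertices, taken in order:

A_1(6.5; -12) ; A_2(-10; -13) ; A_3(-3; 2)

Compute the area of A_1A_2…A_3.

120.25

Apply the shoelace (surveyor's) formula: 2A = Σ (x_i·y_{i+1} − x_{i+1}·y_i), indices taken mod 3.
A_1→A_2: (6.5)(-13) − (-10)(-12) = -204.5
A_2→A_3: (-10)(2) − (-3)(-13) = -59
A_3→A_1: (-3)(-12) − (6.5)(2) = 23
Σ = -240.5
Area = |Σ|/2 = 120.25.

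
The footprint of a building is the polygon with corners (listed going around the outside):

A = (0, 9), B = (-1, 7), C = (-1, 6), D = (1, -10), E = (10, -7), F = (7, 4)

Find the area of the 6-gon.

129.5

A→B: (0)(7) − (-1)(9) = 9
B→C: (-1)(6) − (-1)(7) = 1
C→D: (-1)(-10) − (1)(6) = 4
D→E: (1)(-7) − (10)(-10) = 93
E→F: (10)(4) − (7)(-7) = 89
F→A: (7)(9) − (0)(4) = 63
Σ = 259
Area = |Σ|/2 = 129.5.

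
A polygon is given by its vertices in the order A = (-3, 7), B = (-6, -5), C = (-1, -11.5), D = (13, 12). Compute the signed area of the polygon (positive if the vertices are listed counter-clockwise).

Apply the shoelace (surveyor's) formula: 2A = Σ (x_i·y_{i+1} − x_{i+1}·y_i), indices taken mod 4.
A→B: (-3)(-5) − (-6)(7) = 57
B→C: (-6)(-11.5) − (-1)(-5) = 64
C→D: (-1)(12) − (13)(-11.5) = 137.5
D→A: (13)(7) − (-3)(12) = 127
Σ = 385.5
Signed area = Σ/2 = 192.75 (positive ⇒ counter-clockwise traversal).

192.75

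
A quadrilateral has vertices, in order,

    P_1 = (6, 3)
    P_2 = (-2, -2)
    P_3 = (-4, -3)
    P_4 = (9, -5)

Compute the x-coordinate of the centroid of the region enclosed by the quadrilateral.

539/144

Apply the shoelace formula. First the cross-terms c_i = x_i·y_{i+1} − x_{i+1}·y_i:
  -6, -2, 47, 57  ⇒  2A = 96, A = 48.
Then Σ (x_i + x_{i+1})·c_i = 1078, so x̄ = 1078 / (6·48) = 539/144.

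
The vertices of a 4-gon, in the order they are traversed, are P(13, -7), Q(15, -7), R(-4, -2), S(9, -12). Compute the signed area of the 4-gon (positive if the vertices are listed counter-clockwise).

57.5

Apply the shoelace formula: 2A = Σ (x_i·y_{i+1} − x_{i+1}·y_i), indices taken mod 4.
Σ = (14) + (-58) + (66) + (93) = 115
Signed area = Σ/2 = 57.5 (positive ⇒ counter-clockwise traversal).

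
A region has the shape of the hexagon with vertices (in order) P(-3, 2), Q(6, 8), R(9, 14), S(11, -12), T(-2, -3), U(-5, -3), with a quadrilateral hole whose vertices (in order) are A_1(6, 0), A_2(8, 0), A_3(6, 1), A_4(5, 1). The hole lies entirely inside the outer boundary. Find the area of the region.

Outer boundary:
P→Q: (-3)(8) − (6)(2) = -36
Q→R: (6)(14) − (9)(8) = 12
R→S: (9)(-12) − (11)(14) = -262
S→T: (11)(-3) − (-2)(-12) = -57
T→U: (-2)(-3) − (-5)(-3) = -9
U→P: (-5)(2) − (-3)(-3) = -19
Σ = -371
Area = |Σ|/2 = 185.5.
Hole:
Σ = (0) + (8) + (1) + (-6) = 3
Area = |Σ|/2 = 1.5.
Net area = 185.5 − 1.5 = 184.

184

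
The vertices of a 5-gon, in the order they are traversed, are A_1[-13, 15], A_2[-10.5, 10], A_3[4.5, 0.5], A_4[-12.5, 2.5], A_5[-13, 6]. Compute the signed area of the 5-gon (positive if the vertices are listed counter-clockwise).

-82.375

Σ = (27.5) + (-50.25) + (17.5) + (-42.5) + (-117) = -164.75
Signed area = Σ/2 = -82.375 (negative ⇒ clockwise traversal).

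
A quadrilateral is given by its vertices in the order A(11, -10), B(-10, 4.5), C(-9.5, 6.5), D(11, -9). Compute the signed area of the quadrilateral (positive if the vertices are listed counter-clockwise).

A→B: (11)(4.5) − (-10)(-10) = -50.5
B→C: (-10)(6.5) − (-9.5)(4.5) = -22.25
C→D: (-9.5)(-9) − (11)(6.5) = 14
D→A: (11)(-10) − (11)(-9) = -11
Σ = -69.75
Signed area = Σ/2 = -34.875 (negative ⇒ clockwise traversal).

-34.875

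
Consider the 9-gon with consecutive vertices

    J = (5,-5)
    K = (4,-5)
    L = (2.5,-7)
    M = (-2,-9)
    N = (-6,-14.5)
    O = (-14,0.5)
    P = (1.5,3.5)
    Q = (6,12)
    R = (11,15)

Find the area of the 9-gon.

Apply the surveyor's formula: 2A = Σ (x_i·y_{i+1} − x_{i+1}·y_i), indices taken mod 9.
Cross-terms: -5, -15.5, -36.5, -25, -206, -49.75, -3, -42, -130  ⇒  Σ = -512.75
Area = |Σ|/2 = 256.375.

256.375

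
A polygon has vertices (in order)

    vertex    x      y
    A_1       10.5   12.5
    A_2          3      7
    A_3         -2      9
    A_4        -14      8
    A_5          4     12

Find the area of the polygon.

44.5

Apply Gauss's area formula: 2A = Σ (x_i·y_{i+1} − x_{i+1}·y_i), indices taken mod 5.
Σ = (36) + (41) + (110) + (-200) + (-76) = -89
Area = |Σ|/2 = 44.5.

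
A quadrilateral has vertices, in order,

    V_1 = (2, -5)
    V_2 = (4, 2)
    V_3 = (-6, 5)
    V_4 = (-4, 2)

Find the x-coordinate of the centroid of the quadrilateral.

-2/15

Apply the shoelace (surveyor's) formula. First the cross-terms c_i = x_i·y_{i+1} − x_{i+1}·y_i:
  24, 32, 8, 16  ⇒  2A = 80, A = 40.
Then Σ (x_i + x_{i+1})·c_i = -32, so x̄ = -32 / (6·40) = -2/15.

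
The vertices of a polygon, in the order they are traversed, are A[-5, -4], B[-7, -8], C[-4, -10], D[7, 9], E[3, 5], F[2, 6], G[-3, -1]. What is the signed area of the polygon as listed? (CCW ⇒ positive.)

61.5

Apply the surveyor's formula: 2A = Σ (x_i·y_{i+1} − x_{i+1}·y_i), indices taken mod 7.
Σ = (12) + (38) + (34) + (8) + (8) + (16) + (7) = 123
Signed area = Σ/2 = 61.5 (positive ⇒ counter-clockwise traversal).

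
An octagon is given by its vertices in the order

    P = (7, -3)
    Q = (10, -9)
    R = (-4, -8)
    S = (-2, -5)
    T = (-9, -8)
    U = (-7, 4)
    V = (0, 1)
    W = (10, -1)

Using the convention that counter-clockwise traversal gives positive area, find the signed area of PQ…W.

-153

Σ = (-33) + (-116) + (4) + (-29) + (-92) + (-7) + (-10) + (-23) = -306
Signed area = Σ/2 = -153 (negative ⇒ clockwise traversal).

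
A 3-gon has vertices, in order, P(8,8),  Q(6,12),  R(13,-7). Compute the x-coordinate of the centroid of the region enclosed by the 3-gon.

Apply Gauss's area formula. First the cross-terms c_i = x_i·y_{i+1} − x_{i+1}·y_i:
  48, -198, 160  ⇒  2A = 10, A = 5.
Then Σ (x_i + x_{i+1})·c_i = 270, so x̄ = 270 / (6·5) = 9.

9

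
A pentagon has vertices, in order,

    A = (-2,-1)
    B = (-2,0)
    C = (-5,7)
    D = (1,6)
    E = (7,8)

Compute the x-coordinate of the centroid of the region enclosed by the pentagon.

-3/26

Apply the shoelace (surveyor's) formula. First the cross-terms c_i = x_i·y_{i+1} − x_{i+1}·y_i:
  -2, -14, -37, -34, 9  ⇒  2A = -78, A = -39.
Then Σ (x_i + x_{i+1})·c_i = 27, so x̄ = 27 / (6·(-39)) = -3/26.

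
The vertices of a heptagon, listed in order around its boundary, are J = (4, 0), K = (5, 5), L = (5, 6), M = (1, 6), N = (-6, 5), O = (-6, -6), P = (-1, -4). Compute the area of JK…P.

Apply Gauss's area formula: 2A = Σ (x_i·y_{i+1} − x_{i+1}·y_i), indices taken mod 7.
Σ = (20) + (5) + (24) + (41) + (66) + (18) + (16) = 190
Area = |Σ|/2 = 95.

95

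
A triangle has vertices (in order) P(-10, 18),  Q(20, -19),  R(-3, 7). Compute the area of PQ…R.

Σ = (-170) + (83) + (16) = -71
Area = |Σ|/2 = 35.5.

35.5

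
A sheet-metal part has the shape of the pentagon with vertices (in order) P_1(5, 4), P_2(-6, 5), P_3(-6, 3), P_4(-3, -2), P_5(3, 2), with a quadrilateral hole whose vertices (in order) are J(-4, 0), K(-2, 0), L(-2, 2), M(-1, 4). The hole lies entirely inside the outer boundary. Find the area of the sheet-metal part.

39

Outer boundary:
Apply the shoelace formula: 2A = Σ (x_i·y_{i+1} − x_{i+1}·y_i), indices taken mod 5.
Σ = (49) + (12) + (21) + (0) + (2) = 84
Area = |Σ|/2 = 42.
Hole:
Apply the shoelace (surveyor's) formula: 2A = Σ (x_i·y_{i+1} − x_{i+1}·y_i), indices taken mod 4.
Cross-terms: 0, -4, -6, 16  ⇒  Σ = 6
Area = |Σ|/2 = 3.
Net area = 42 − 3 = 39.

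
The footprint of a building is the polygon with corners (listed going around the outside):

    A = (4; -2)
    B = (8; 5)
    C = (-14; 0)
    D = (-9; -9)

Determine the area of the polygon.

Apply Gauss's area formula: 2A = Σ (x_i·y_{i+1} − x_{i+1}·y_i), indices taken mod 4.
Cross-terms: 36, 70, 126, 54  ⇒  Σ = 286
Area = |Σ|/2 = 143.

143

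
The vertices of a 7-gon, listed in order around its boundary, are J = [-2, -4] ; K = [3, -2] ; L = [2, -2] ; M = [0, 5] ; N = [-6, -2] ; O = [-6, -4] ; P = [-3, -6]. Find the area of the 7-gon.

Apply Gauss's area formula: 2A = Σ (x_i·y_{i+1} − x_{i+1}·y_i), indices taken mod 7.
Cross-terms: 16, -2, 10, 30, 12, 24, 0  ⇒  Σ = 90
Area = |Σ|/2 = 45.

45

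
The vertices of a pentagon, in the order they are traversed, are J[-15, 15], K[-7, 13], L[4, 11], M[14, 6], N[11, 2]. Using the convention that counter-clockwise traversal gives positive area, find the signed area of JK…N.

Apply the shoelace (surveyor's) formula: 2A = Σ (x_i·y_{i+1} − x_{i+1}·y_i), indices taken mod 5.
Σ = (-90) + (-129) + (-130) + (-38) + (195) = -192
Signed area = Σ/2 = -96 (negative ⇒ clockwise traversal).

-96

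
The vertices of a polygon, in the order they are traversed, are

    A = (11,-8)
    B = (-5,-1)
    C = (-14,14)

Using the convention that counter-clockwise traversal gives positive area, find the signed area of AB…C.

-88.5

Apply the shoelace (surveyor's) formula: 2A = Σ (x_i·y_{i+1} − x_{i+1}·y_i), indices taken mod 3.
A→B: (11)(-1) − (-5)(-8) = -51
B→C: (-5)(14) − (-14)(-1) = -84
C→A: (-14)(-8) − (11)(14) = -42
Σ = -177
Signed area = Σ/2 = -88.5 (negative ⇒ clockwise traversal).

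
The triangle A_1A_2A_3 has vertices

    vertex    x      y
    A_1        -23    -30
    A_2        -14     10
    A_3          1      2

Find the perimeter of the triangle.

98

|A_1A_2| = √((9)² + (40)²) = √1681 = 41
|A_2A_3| = √((15)² + (-8)²) = √289 = 17
|A_3A_1| = √((-24)² + (-32)²) = √1600 = 40
Perimeter = 41 + 17 + 40 = 98.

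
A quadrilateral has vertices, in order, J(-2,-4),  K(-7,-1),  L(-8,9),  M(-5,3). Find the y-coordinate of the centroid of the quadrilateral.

106/75

Apply the shoelace (surveyor's) formula. First the cross-terms c_i = x_i·y_{i+1} − x_{i+1}·y_i:
  -26, -71, 21, 26  ⇒  2A = -50, A = -25.
Then Σ (y_i + y_{i+1})·c_i = -212, so ȳ = -212 / (6·(-25)) = 106/75.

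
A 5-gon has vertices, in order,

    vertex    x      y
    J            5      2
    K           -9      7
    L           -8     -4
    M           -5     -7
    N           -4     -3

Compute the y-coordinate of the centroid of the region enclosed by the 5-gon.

Apply the surveyor's formula. First the cross-terms c_i = x_i·y_{i+1} − x_{i+1}·y_i:
  53, 92, 36, -13, 7  ⇒  2A = 175, A = 87.5.
Then Σ (y_i + y_{i+1})·c_i = 480, so ȳ = 480 / (6·87.5) = 32/35.

32/35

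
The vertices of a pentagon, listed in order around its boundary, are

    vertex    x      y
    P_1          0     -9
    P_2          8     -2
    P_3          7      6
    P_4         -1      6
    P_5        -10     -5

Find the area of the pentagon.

168.5

Cross-terms: 72, 62, 48, 65, 90  ⇒  Σ = 337
Area = |Σ|/2 = 168.5.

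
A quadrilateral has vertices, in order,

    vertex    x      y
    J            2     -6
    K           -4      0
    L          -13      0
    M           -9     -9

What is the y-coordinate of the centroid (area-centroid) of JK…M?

-221/55

Apply the shoelace (surveyor's) formula. First the cross-terms c_i = x_i·y_{i+1} − x_{i+1}·y_i:
  -24, 0, 117, 72  ⇒  2A = 165, A = 82.5.
Then Σ (y_i + y_{i+1})·c_i = -1989, so ȳ = -1989 / (6·82.5) = -221/55.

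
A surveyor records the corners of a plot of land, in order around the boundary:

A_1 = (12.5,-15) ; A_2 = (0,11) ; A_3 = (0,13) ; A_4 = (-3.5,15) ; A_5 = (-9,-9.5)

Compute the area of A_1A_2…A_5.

302.5

Apply the surveyor's formula: 2A = Σ (x_i·y_{i+1} − x_{i+1}·y_i), indices taken mod 5.
Σ = (137.5) + (0) + (45.5) + (168.25) + (253.75) = 605
Area = |Σ|/2 = 302.5.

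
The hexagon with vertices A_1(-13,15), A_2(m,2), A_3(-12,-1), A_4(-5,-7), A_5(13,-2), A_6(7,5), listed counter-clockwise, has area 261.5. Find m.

-6

The doubled signed area Σ (x_i y_{i+1} − x_{i+1} y_i) is linear in m.
With m=0 it equals 427; the coefficient of m is -16 (from the two edges through A_2).
So -16·m + 427 = 2·261.5 = 523 ⇒ m = -6.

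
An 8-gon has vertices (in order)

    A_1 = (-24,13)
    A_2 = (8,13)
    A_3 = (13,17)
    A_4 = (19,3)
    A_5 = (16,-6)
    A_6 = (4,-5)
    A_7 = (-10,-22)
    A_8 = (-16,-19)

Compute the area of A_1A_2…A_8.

957.5

Cross-terms: -416, -33, -284, -162, -56, -138, -162, -664  ⇒  Σ = -1915
Area = |Σ|/2 = 957.5.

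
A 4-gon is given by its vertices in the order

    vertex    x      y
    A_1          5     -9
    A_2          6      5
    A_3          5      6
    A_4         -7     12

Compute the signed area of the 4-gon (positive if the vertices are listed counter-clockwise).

97.5

Apply the shoelace (surveyor's) formula: 2A = Σ (x_i·y_{i+1} − x_{i+1}·y_i), indices taken mod 4.
A_1→A_2: (5)(5) − (6)(-9) = 79
A_2→A_3: (6)(6) − (5)(5) = 11
A_3→A_4: (5)(12) − (-7)(6) = 102
A_4→A_1: (-7)(-9) − (5)(12) = 3
Σ = 195
Signed area = Σ/2 = 97.5 (positive ⇒ counter-clockwise traversal).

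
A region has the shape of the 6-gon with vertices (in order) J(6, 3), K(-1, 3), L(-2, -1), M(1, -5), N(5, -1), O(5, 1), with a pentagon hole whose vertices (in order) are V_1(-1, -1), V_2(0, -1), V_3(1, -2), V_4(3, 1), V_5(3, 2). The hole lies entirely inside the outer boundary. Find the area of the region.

Outer boundary:
Σ = (21) + (7) + (11) + (24) + (10) + (9) = 82
Area = |Σ|/2 = 41.
Hole:
Apply the surveyor's formula: 2A = Σ (x_i·y_{i+1} − x_{i+1}·y_i), indices taken mod 5.
Σ = (1) + (1) + (7) + (3) + (-1) = 11
Area = |Σ|/2 = 5.5.
Net area = 41 − 5.5 = 35.5.

35.5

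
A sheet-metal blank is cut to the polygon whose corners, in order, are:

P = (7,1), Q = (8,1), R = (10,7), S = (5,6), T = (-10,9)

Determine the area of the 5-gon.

51

Cross-terms: -1, 46, 25, 105, -73  ⇒  Σ = 102
Area = |Σ|/2 = 51.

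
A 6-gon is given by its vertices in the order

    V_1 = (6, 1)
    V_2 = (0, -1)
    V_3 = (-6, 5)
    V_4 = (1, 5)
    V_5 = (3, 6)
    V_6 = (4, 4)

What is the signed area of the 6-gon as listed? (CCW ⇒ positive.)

Apply Gauss's area formula: 2A = Σ (x_i·y_{i+1} − x_{i+1}·y_i), indices taken mod 6.
Cross-terms: -6, -6, -35, -9, -12, -20  ⇒  Σ = -88
Signed area = Σ/2 = -44 (negative ⇒ clockwise traversal).

-44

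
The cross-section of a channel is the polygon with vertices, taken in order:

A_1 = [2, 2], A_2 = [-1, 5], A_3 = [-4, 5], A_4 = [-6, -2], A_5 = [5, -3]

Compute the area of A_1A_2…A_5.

54.5

Cross-terms: 12, 15, 38, 28, 16  ⇒  Σ = 109
Area = |Σ|/2 = 54.5.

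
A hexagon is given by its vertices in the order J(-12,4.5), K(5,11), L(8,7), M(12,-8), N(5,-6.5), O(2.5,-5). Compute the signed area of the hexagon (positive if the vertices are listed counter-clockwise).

J→K: (-12)(11) − (5)(4.5) = -154.5
K→L: (5)(7) − (8)(11) = -53
L→M: (8)(-8) − (12)(7) = -148
M→N: (12)(-6.5) − (5)(-8) = -38
N→O: (5)(-5) − (2.5)(-6.5) = -8.75
O→J: (2.5)(4.5) − (-12)(-5) = -48.75
Σ = -451
Signed area = Σ/2 = -225.5 (negative ⇒ clockwise traversal).

-225.5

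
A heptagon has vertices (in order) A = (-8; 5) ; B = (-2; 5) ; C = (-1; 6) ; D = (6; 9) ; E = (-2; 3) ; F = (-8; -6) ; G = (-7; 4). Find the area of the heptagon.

Apply the shoelace (surveyor's) formula: 2A = Σ (x_i·y_{i+1} − x_{i+1}·y_i), indices taken mod 7.
Σ = (-30) + (-7) + (-45) + (36) + (36) + (-74) + (-3) = -87
Area = |Σ|/2 = 43.5.

43.5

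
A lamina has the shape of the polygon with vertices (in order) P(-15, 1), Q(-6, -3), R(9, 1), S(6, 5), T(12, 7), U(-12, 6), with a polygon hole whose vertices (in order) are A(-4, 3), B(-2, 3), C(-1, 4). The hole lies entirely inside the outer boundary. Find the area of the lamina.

Outer boundary:
Apply the shoelace formula: 2A = Σ (x_i·y_{i+1} − x_{i+1}·y_i), indices taken mod 6.
Σ = (51) + (21) + (39) + (-18) + (156) + (78) = 327
Area = |Σ|/2 = 163.5.
Hole:
Cross-terms: -6, -5, 13  ⇒  Σ = 2
Area = |Σ|/2 = 1.
Net area = 163.5 − 1 = 162.5.

162.5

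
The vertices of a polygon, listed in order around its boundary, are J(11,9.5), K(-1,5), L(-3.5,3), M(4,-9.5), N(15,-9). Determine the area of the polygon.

Σ = (64.5) + (14.5) + (21.25) + (106.5) + (241.5) = 448.25
Area = |Σ|/2 = 224.125.

224.125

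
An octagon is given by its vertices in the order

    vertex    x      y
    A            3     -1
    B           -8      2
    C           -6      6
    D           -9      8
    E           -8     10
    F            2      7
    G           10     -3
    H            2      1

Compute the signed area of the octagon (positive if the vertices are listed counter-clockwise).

A→B: (3)(2) − (-8)(-1) = -2
B→C: (-8)(6) − (-6)(2) = -36
C→D: (-6)(8) − (-9)(6) = 6
D→E: (-9)(10) − (-8)(8) = -26
E→F: (-8)(7) − (2)(10) = -76
F→G: (2)(-3) − (10)(7) = -76
G→H: (10)(1) − (2)(-3) = 16
H→A: (2)(-1) − (3)(1) = -5
Σ = -199
Signed area = Σ/2 = -99.5 (negative ⇒ clockwise traversal).

-99.5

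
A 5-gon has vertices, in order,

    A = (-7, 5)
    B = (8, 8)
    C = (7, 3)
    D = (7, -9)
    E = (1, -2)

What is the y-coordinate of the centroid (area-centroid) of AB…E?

178/113

Apply the shoelace (surveyor's) formula. First the cross-terms c_i = x_i·y_{i+1} − x_{i+1}·y_i:
  -96, -32, -84, -5, -9  ⇒  2A = -226, A = -113.
Then Σ (y_i + y_{i+1})·c_i = -1068, so ȳ = -1068 / (6·(-113)) = 178/113.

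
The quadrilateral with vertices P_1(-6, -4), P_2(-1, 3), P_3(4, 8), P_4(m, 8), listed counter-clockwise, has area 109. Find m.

The doubled signed area Σ (x_i y_{i+1} − x_{i+1} y_i) is linear in m.
With m=0 it equals 38; the coefficient of m is -12 (from the two edges through P_4).
So -12·m + 38 = 2·109 = 218 ⇒ m = -15.

-15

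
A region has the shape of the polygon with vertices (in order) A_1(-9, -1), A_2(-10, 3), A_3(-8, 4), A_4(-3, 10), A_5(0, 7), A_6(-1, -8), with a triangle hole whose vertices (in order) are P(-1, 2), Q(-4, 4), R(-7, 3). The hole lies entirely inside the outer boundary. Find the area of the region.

Outer boundary:
Apply the shoelace formula: 2A = Σ (x_i·y_{i+1} − x_{i+1}·y_i), indices taken mod 6.
A_1→A_2: (-9)(3) − (-10)(-1) = -37
A_2→A_3: (-10)(4) − (-8)(3) = -16
A_3→A_4: (-8)(10) − (-3)(4) = -68
A_4→A_5: (-3)(7) − (0)(10) = -21
A_5→A_6: (0)(-8) − (-1)(7) = 7
A_6→A_1: (-1)(-1) − (-9)(-8) = -71
Σ = -206
Area = |Σ|/2 = 103.
Hole:
Cross-terms: 4, 16, -11  ⇒  Σ = 9
Area = |Σ|/2 = 4.5.
Net area = 103 − 4.5 = 98.5.

98.5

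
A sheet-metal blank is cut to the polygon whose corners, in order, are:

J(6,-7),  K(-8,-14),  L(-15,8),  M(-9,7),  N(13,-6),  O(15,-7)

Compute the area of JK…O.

274

Cross-terms: -140, -274, -33, -37, -1, -63  ⇒  Σ = -548
Area = |Σ|/2 = 274.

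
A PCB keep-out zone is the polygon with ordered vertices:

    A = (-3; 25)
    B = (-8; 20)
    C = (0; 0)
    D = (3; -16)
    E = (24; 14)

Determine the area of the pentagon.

Apply the surveyor's formula: 2A = Σ (x_i·y_{i+1} − x_{i+1}·y_i), indices taken mod 5.
Σ = (140) + (0) + (0) + (426) + (642) = 1208
Area = |Σ|/2 = 604.

604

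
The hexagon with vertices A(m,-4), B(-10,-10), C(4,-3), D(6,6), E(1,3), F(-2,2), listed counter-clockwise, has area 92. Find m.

-7

The doubled signed area Σ (x_i y_{i+1} − x_{i+1} y_i) is linear in m.
With m=0 it equals 100; the coefficient of m is -12 (from the two edges through A).
So -12·m + 100 = 2·92 = 184 ⇒ m = -7.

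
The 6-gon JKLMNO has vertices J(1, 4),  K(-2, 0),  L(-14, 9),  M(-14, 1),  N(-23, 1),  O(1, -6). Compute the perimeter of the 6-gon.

72

|JK| = √((-3)² + (-4)²) = √25 = 5
|KL| = √((-12)² + (9)²) = √225 = 15
|LM| = √((0)² + (-8)²) = √64 = 8
|MN| = √((-9)² + (0)²) = √81 = 9
|NO| = √((24)² + (-7)²) = √625 = 25
|OJ| = √((0)² + (10)²) = √100 = 10
Perimeter = 5 + 15 + 8 + 9 + 25 + 10 = 72.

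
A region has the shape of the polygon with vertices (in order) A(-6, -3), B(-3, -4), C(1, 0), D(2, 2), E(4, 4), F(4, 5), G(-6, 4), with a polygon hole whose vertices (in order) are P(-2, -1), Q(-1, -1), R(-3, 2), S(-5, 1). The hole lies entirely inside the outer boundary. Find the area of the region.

51.5

Outer boundary:
Apply Gauss's area formula: 2A = Σ (x_i·y_{i+1} − x_{i+1}·y_i), indices taken mod 7.
Cross-terms: 15, 4, 2, 0, 4, 46, 42  ⇒  Σ = 113
Area = |Σ|/2 = 56.5.
Hole:
Σ = (1) + (-5) + (7) + (7) = 10
Area = |Σ|/2 = 5.
Net area = 56.5 − 5 = 51.5.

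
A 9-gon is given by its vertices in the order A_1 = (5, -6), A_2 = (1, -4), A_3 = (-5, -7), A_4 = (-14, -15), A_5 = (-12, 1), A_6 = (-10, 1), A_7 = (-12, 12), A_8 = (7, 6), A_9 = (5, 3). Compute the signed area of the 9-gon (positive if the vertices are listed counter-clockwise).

-289

Apply the shoelace (surveyor's) formula: 2A = Σ (x_i·y_{i+1} − x_{i+1}·y_i), indices taken mod 9.
Σ = (-14) + (-27) + (-23) + (-194) + (-2) + (-108) + (-156) + (-9) + (-45) = -578
Signed area = Σ/2 = -289 (negative ⇒ clockwise traversal).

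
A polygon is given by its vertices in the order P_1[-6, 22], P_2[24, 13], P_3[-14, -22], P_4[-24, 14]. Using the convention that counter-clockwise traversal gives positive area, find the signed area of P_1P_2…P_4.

-1060

Apply Gauss's area formula: 2A = Σ (x_i·y_{i+1} − x_{i+1}·y_i), indices taken mod 4.
Σ = (-606) + (-346) + (-724) + (-444) = -2120
Signed area = Σ/2 = -1060 (negative ⇒ clockwise traversal).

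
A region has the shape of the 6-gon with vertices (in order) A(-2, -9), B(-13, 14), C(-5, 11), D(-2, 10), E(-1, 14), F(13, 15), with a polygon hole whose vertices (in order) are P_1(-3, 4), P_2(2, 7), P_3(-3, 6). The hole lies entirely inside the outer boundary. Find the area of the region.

269

Outer boundary:
Σ = (-145) + (-73) + (-28) + (-18) + (-197) + (-87) = -548
Area = |Σ|/2 = 274.
Hole:
Apply the shoelace (surveyor's) formula: 2A = Σ (x_i·y_{i+1} − x_{i+1}·y_i), indices taken mod 3.
Cross-terms: -29, 33, 6  ⇒  Σ = 10
Area = |Σ|/2 = 5.
Net area = 274 − 5 = 269.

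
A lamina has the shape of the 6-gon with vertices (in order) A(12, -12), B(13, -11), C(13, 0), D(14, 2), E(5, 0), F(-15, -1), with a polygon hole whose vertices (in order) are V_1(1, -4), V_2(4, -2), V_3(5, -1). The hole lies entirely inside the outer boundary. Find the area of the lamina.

184.5

Outer boundary:
Apply the shoelace formula: 2A = Σ (x_i·y_{i+1} − x_{i+1}·y_i), indices taken mod 6.
Σ = (24) + (143) + (26) + (-10) + (-5) + (192) = 370
Area = |Σ|/2 = 185.
Hole:
Apply Gauss's area formula: 2A = Σ (x_i·y_{i+1} − x_{i+1}·y_i), indices taken mod 3.
V_1→V_2: (1)(-2) − (4)(-4) = 14
V_2→V_3: (4)(-1) − (5)(-2) = 6
V_3→V_1: (5)(-4) − (1)(-1) = -19
Σ = 1
Area = |Σ|/2 = 0.5.
Net area = 185 − 0.5 = 184.5.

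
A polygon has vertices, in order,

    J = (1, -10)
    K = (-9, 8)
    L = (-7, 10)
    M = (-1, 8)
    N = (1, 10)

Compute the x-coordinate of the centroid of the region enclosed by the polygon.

Apply the shoelace (surveyor's) formula. First the cross-terms c_i = x_i·y_{i+1} − x_{i+1}·y_i:
  -82, -34, -46, -18, -20  ⇒  2A = -200, A = -100.
Then Σ (x_i + x_{i+1})·c_i = 1528, so x̄ = 1528 / (6·(-100)) = -191/75.

-191/75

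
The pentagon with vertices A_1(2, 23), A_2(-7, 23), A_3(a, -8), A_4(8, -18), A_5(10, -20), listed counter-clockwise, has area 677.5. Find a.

The doubled signed area Σ (x_i y_{i+1} − x_{i+1} y_i) is linear in a.
With a=0 it equals 617; the coefficient of a is -41 (from the two edges through A_3).
So -41·a + 617 = 2·677.5 = 1355 ⇒ a = -18.

-18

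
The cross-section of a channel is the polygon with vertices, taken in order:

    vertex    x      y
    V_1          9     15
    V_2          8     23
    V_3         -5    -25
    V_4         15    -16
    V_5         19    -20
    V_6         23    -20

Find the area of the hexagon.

Apply the shoelace formula: 2A = Σ (x_i·y_{i+1} − x_{i+1}·y_i), indices taken mod 6.
Σ = (87) + (-85) + (455) + (4) + (80) + (525) = 1066
Area = |Σ|/2 = 533.

533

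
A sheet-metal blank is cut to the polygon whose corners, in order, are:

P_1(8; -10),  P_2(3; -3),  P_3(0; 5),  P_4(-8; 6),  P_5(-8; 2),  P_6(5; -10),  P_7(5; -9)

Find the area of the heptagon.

Apply Gauss's area formula: 2A = Σ (x_i·y_{i+1} − x_{i+1}·y_i), indices taken mod 7.
Cross-terms: 6, 15, 40, 32, 70, 5, 22  ⇒  Σ = 190
Area = |Σ|/2 = 95.

95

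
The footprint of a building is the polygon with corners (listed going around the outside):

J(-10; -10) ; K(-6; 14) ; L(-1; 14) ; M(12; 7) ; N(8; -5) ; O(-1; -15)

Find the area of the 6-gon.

413

Cross-terms: -200, -70, -175, -116, -125, -140  ⇒  Σ = -826
Area = |Σ|/2 = 413.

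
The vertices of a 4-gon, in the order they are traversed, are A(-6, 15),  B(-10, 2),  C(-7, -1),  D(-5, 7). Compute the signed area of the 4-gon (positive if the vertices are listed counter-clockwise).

A→B: (-6)(2) − (-10)(15) = 138
B→C: (-10)(-1) − (-7)(2) = 24
C→D: (-7)(7) − (-5)(-1) = -54
D→A: (-5)(15) − (-6)(7) = -33
Σ = 75
Signed area = Σ/2 = 37.5 (positive ⇒ counter-clockwise traversal).

37.5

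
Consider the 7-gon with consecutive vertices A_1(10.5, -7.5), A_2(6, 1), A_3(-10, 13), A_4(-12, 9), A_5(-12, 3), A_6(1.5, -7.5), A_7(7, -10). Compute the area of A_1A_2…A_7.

Σ = (55.5) + (88) + (66) + (72) + (85.5) + (37.5) + (52.5) = 457
Area = |Σ|/2 = 228.5.

228.5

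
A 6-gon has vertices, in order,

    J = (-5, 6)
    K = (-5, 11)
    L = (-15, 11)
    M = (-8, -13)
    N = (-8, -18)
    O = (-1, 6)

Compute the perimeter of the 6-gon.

|JK| = √((0)² + (5)²) = √25 = 5
|KL| = √((-10)² + (0)²) = √100 = 10
|LM| = √((7)² + (-24)²) = √625 = 25
|MN| = √((0)² + (-5)²) = √25 = 5
|NO| = √((7)² + (24)²) = √625 = 25
|OJ| = √((-4)² + (0)²) = √16 = 4
Perimeter = 5 + 10 + 25 + 5 + 25 + 4 = 74.

74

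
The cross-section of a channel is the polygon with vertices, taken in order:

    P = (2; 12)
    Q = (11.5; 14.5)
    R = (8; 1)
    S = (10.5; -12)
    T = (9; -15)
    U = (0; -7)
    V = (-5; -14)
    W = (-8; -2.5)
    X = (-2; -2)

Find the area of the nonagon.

Σ = (-109) + (-104.5) + (-106.5) + (-49.5) + (-63) + (-35) + (-99.5) + (11) + (-20) = -576
Area = |Σ|/2 = 288.

288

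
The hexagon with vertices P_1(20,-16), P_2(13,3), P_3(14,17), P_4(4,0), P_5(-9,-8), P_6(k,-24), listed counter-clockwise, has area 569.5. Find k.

-12

Write out the shoelace sum; only the two edges meeting at P_6 involve k:
2·Area = [((-9)·(-24) − k·(-8)) + (k·(-16) − 20·(-24))] + 347
       = -8·k + 1043 = 1139
⇒ k = -12.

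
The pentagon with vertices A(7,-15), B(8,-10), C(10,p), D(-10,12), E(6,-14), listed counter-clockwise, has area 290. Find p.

The doubled signed area Σ (x_i y_{i+1} − x_{i+1} y_i) is linear in p.
With p=0 it equals 346; the coefficient of p is 18 (from the two edges through C).
So 18·p + 346 = 2·290 = 580 ⇒ p = 13.

13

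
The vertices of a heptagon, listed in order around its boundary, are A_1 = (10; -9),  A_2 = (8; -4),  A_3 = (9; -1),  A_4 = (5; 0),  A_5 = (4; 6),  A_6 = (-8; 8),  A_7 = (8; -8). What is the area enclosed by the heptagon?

A_1→A_2: (10)(-4) − (8)(-9) = 32
A_2→A_3: (8)(-1) − (9)(-4) = 28
A_3→A_4: (9)(0) − (5)(-1) = 5
A_4→A_5: (5)(6) − (4)(0) = 30
A_5→A_6: (4)(8) − (-8)(6) = 80
A_6→A_7: (-8)(-8) − (8)(8) = 0
A_7→A_1: (8)(-9) − (10)(-8) = 8
Σ = 183
Area = |Σ|/2 = 91.5.

91.5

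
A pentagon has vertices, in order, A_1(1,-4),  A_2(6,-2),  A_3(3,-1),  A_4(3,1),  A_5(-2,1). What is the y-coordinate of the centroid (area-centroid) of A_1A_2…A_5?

Apply Gauss's area formula. First the cross-terms c_i = x_i·y_{i+1} − x_{i+1}·y_i:
  22, 0, 6, 5, 7  ⇒  2A = 40, A = 20.
Then Σ (y_i + y_{i+1})·c_i = -143, so ȳ = -143 / (6·20) = -143/120.

-143/120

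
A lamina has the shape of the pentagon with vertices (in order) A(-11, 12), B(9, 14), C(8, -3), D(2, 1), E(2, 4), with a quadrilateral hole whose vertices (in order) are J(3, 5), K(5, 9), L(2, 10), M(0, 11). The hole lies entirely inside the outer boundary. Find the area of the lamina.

Outer boundary:
Σ = (-262) + (-139) + (14) + (6) + (68) = -313
Area = |Σ|/2 = 156.5.
Hole:
Apply the shoelace (surveyor's) formula: 2A = Σ (x_i·y_{i+1} − x_{i+1}·y_i), indices taken mod 4.
Σ = (2) + (32) + (22) + (-33) = 23
Area = |Σ|/2 = 11.5.
Net area = 156.5 − 11.5 = 145.

145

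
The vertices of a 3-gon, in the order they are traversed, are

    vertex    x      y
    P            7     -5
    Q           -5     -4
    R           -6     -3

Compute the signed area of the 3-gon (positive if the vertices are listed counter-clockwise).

Cross-terms: -53, -9, 51  ⇒  Σ = -11
Signed area = Σ/2 = -5.5 (negative ⇒ clockwise traversal).

-5.5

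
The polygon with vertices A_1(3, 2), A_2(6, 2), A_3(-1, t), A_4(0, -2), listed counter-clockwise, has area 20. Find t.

The doubled signed area Σ (x_i y_{i+1} − x_{i+1} y_i) is linear in t.
With t=0 it equals 4; the coefficient of t is 6 (from the two edges through A_3).
So 6·t + 4 = 2·20 = 40 ⇒ t = 6.

6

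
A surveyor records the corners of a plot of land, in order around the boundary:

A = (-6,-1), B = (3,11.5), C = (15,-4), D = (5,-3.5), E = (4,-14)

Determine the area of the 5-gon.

213.5

Σ = (-66) + (-184.5) + (-32.5) + (-56) + (-88) = -427
Area = |Σ|/2 = 213.5.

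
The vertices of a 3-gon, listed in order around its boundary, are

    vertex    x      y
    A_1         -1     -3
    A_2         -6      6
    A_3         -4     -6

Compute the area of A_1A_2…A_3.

21

Apply Gauss's area formula: 2A = Σ (x_i·y_{i+1} − x_{i+1}·y_i), indices taken mod 3.
Cross-terms: -24, 60, 6  ⇒  Σ = 42
Area = |Σ|/2 = 21.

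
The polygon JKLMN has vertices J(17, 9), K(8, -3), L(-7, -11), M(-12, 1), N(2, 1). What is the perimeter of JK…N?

|JK| = √((-9)² + (-12)²) = √225 = 15
|KL| = √((-15)² + (-8)²) = √289 = 17
|LM| = √((-5)² + (12)²) = √169 = 13
|MN| = √((14)² + (0)²) = √196 = 14
|NJ| = √((15)² + (8)²) = √289 = 17
Perimeter = 15 + 17 + 13 + 14 + 17 = 76.

76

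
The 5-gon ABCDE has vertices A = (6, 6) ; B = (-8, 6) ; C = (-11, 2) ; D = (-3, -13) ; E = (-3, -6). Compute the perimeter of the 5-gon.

58

|AB| = √((-14)² + (0)²) = √196 = 14
|BC| = √((-3)² + (-4)²) = √25 = 5
|CD| = √((8)² + (-15)²) = √289 = 17
|DE| = √((0)² + (7)²) = √49 = 7
|EA| = √((9)² + (12)²) = √225 = 15
Perimeter = 14 + 5 + 17 + 7 + 15 = 58.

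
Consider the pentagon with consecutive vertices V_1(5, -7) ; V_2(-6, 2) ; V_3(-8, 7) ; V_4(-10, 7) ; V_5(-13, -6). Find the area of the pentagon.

114

Apply the surveyor's formula: 2A = Σ (x_i·y_{i+1} − x_{i+1}·y_i), indices taken mod 5.
Σ = (-32) + (-26) + (14) + (151) + (121) = 228
Area = |Σ|/2 = 114.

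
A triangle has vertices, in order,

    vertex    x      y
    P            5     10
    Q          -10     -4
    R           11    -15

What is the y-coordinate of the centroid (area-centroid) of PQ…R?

Apply Gauss's area formula. First the cross-terms c_i = x_i·y_{i+1} − x_{i+1}·y_i:
  80, 194, 185  ⇒  2A = 459, A = 229.5.
Then Σ (y_i + y_{i+1})·c_i = -4131, so ȳ = -4131 / (6·229.5) = -3.

-3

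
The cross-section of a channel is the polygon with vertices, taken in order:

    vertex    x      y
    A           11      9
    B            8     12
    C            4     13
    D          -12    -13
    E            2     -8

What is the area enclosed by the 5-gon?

Σ = (60) + (56) + (104) + (122) + (106) = 448
Area = |Σ|/2 = 224.

224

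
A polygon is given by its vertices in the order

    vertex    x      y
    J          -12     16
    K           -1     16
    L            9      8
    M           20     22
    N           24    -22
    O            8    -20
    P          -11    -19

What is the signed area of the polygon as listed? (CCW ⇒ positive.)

Apply the shoelace (surveyor's) formula: 2A = Σ (x_i·y_{i+1} − x_{i+1}·y_i), indices taken mod 7.
Cross-terms: -176, -152, 38, -968, -304, -372, -404  ⇒  Σ = -2338
Signed area = Σ/2 = -1169 (negative ⇒ clockwise traversal).

-1169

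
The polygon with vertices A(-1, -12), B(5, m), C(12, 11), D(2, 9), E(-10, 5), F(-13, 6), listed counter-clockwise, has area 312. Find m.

The doubled signed area Σ (x_i y_{i+1} − x_{i+1} y_i) is linear in m.
With m=0 it equals 468; the coefficient of m is -13 (from the two edges through B).
So -13·m + 468 = 2·312 = 624 ⇒ m = -12.

-12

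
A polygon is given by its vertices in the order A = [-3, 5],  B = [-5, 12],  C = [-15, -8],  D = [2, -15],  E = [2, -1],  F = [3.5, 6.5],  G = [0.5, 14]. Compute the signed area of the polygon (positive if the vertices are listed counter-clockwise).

292.375

Cross-terms: -11, 220, 241, 28, 16.5, 45.75, 44.5  ⇒  Σ = 584.75
Signed area = Σ/2 = 292.375 (positive ⇒ counter-clockwise traversal).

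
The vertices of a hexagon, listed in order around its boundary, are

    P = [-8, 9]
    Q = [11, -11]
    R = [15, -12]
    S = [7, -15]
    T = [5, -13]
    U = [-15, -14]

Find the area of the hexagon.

Apply Gauss's area formula: 2A = Σ (x_i·y_{i+1} − x_{i+1}·y_i), indices taken mod 6.
Cross-terms: -11, 33, -141, -16, -265, -247  ⇒  Σ = -647
Area = |Σ|/2 = 323.5.

323.5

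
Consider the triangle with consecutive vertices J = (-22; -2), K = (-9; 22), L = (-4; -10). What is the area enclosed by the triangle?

Apply the surveyor's formula: 2A = Σ (x_i·y_{i+1} − x_{i+1}·y_i), indices taken mod 3.
Σ = (-502) + (178) + (-212) = -536
Area = |Σ|/2 = 268.

268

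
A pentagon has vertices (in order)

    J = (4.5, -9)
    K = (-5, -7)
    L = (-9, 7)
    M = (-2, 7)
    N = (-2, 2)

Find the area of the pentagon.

102.25

Apply the shoelace formula: 2A = Σ (x_i·y_{i+1} − x_{i+1}·y_i), indices taken mod 5.
Σ = (-76.5) + (-98) + (-49) + (10) + (9) = -204.5
Area = |Σ|/2 = 102.25.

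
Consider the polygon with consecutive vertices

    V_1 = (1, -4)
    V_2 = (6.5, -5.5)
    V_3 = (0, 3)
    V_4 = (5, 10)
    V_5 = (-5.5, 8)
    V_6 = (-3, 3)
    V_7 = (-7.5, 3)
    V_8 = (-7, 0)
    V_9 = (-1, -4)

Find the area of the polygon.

Apply the shoelace (surveyor's) formula: 2A = Σ (x_i·y_{i+1} − x_{i+1}·y_i), indices taken mod 9.
V_1→V_2: (1)(-5.5) − (6.5)(-4) = 20.5
V_2→V_3: (6.5)(3) − (0)(-5.5) = 19.5
V_3→V_4: (0)(10) − (5)(3) = -15
V_4→V_5: (5)(8) − (-5.5)(10) = 95
V_5→V_6: (-5.5)(3) − (-3)(8) = 7.5
V_6→V_7: (-3)(3) − (-7.5)(3) = 13.5
V_7→V_8: (-7.5)(0) − (-7)(3) = 21
V_8→V_9: (-7)(-4) − (-1)(0) = 28
V_9→V_1: (-1)(-4) − (1)(-4) = 8
Σ = 198
Area = |Σ|/2 = 99.

99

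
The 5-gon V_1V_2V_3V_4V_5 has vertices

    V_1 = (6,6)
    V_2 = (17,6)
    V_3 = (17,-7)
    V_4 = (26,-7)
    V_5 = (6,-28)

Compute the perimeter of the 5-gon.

96

|V_1V_2| = √((11)² + (0)²) = √121 = 11
|V_2V_3| = √((0)² + (-13)²) = √169 = 13
|V_3V_4| = √((9)² + (0)²) = √81 = 9
|V_4V_5| = √((-20)² + (-21)²) = √841 = 29
|V_5V_1| = √((0)² + (34)²) = √1156 = 34
Perimeter = 11 + 13 + 9 + 29 + 34 = 96.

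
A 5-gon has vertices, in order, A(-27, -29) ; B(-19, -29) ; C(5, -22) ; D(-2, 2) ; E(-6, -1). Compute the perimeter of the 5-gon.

98

|AB| = √((8)² + (0)²) = √64 = 8
|BC| = √((24)² + (7)²) = √625 = 25
|CD| = √((-7)² + (24)²) = √625 = 25
|DE| = √((-4)² + (-3)²) = √25 = 5
|EA| = √((-21)² + (-28)²) = √1225 = 35
Perimeter = 8 + 25 + 25 + 5 + 35 = 98.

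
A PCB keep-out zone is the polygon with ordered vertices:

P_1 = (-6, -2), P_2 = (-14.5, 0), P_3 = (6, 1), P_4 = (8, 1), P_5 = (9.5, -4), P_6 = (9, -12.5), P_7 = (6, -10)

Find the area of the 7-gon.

Apply the surveyor's formula: 2A = Σ (x_i·y_{i+1} − x_{i+1}·y_i), indices taken mod 7.
Σ = (-29) + (-14.5) + (-2) + (-41.5) + (-82.75) + (-15) + (-72) = -256.75
Area = |Σ|/2 = 128.375.

128.375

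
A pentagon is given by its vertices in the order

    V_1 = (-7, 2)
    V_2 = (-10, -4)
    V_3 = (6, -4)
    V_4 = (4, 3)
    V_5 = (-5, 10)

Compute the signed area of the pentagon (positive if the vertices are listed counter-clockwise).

Apply the shoelace (surveyor's) formula: 2A = Σ (x_i·y_{i+1} − x_{i+1}·y_i), indices taken mod 5.
Σ = (48) + (64) + (34) + (55) + (60) = 261
Signed area = Σ/2 = 130.5 (positive ⇒ counter-clockwise traversal).

130.5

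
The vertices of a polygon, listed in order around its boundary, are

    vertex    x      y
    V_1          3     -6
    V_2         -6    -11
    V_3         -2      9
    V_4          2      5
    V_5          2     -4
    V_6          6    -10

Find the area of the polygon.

Apply Gauss's area formula: 2A = Σ (x_i·y_{i+1} − x_{i+1}·y_i), indices taken mod 6.
Σ = (-69) + (-76) + (-28) + (-18) + (4) + (-6) = -193
Area = |Σ|/2 = 96.5.

96.5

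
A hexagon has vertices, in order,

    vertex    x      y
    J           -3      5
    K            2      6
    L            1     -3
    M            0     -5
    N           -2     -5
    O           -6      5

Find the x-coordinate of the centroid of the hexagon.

-1.4

Apply Gauss's area formula. First the cross-terms c_i = x_i·y_{i+1} − x_{i+1}·y_i:
  -28, -12, -5, -10, -40, -15  ⇒  2A = -110, A = -55.
Then Σ (x_i + x_{i+1})·c_i = 462, so x̄ = 462 / (6·(-55)) = -1.4.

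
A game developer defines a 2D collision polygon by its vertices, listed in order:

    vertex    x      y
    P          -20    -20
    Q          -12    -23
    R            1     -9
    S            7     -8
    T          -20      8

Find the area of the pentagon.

Apply the shoelace formula: 2A = Σ (x_i·y_{i+1} − x_{i+1}·y_i), indices taken mod 5.
P→Q: (-20)(-23) − (-12)(-20) = 220
Q→R: (-12)(-9) − (1)(-23) = 131
R→S: (1)(-8) − (7)(-9) = 55
S→T: (7)(8) − (-20)(-8) = -104
T→P: (-20)(-20) − (-20)(8) = 560
Σ = 862
Area = |Σ|/2 = 431.

431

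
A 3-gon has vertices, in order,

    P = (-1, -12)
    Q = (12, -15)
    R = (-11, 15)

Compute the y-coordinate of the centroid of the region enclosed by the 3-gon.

-4

Apply the surveyor's formula. First the cross-terms c_i = x_i·y_{i+1} − x_{i+1}·y_i:
  159, 15, 147  ⇒  2A = 321, A = 160.5.
Then Σ (y_i + y_{i+1})·c_i = -3852, so ȳ = -3852 / (6·160.5) = -4.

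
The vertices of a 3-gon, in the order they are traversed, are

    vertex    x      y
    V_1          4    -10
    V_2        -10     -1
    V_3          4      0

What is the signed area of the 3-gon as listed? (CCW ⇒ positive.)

-70

Σ = (-104) + (4) + (-40) = -140
Signed area = Σ/2 = -70 (negative ⇒ clockwise traversal).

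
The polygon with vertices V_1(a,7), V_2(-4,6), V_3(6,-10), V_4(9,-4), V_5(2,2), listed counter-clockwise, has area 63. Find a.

Write out the shoelace sum; only the two edges meeting at V_1 involve a:
2·Area = [(2·7 − a·2) + (a·6 − (-4)·7)] + 96
       = 4·a + 138 = 126
⇒ a = -3.

-3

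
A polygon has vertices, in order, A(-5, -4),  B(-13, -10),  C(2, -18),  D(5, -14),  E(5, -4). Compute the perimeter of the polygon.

52

|AB| = √((-8)² + (-6)²) = √100 = 10
|BC| = √((15)² + (-8)²) = √289 = 17
|CD| = √((3)² + (4)²) = √25 = 5
|DE| = √((0)² + (10)²) = √100 = 10
|EA| = √((-10)² + (0)²) = √100 = 10
Perimeter = 10 + 17 + 5 + 10 + 10 = 52.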